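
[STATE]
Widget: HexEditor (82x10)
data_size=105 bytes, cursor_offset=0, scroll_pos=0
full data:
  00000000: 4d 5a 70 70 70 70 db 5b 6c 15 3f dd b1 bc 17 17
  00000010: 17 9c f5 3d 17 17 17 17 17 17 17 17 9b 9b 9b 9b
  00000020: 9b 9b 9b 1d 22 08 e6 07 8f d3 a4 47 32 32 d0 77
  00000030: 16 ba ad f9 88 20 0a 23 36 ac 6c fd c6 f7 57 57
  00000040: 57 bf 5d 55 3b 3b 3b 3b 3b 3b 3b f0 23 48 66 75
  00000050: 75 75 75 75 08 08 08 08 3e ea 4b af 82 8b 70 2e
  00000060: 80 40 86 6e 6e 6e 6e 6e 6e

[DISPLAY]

00000000  4D 5a 70 70 70 70 db 5b  6c 15 3f dd b1 bc 17 17  |MZpppp.[l.?.....|    
00000010  17 9c f5 3d 17 17 17 17  17 17 17 17 9b 9b 9b 9b  |...=............|    
00000020  9b 9b 9b 1d 22 08 e6 07  8f d3 a4 47 32 32 d0 77  |...."......G22.w|    
00000030  16 ba ad f9 88 20 0a 23  36 ac 6c fd c6 f7 57 57  |..... .#6.l...WW|    
00000040  57 bf 5d 55 3b 3b 3b 3b  3b 3b 3b f0 23 48 66 75  |W.]U;;;;;;;.#Hfu|    
00000050  75 75 75 75 08 08 08 08  3e ea 4b af 82 8b 70 2e  |uuuu....>.K...p.|    
00000060  80 40 86 6e 6e 6e 6e 6e  6e                       |.@.nnnnnn       |    
                                                                                  
                                                                                  
                                                                                  


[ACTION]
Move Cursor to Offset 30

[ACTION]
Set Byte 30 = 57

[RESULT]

00000000  4d 5a 70 70 70 70 db 5b  6c 15 3f dd b1 bc 17 17  |MZpppp.[l.?.....|    
00000010  17 9c f5 3d 17 17 17 17  17 17 17 17 9b 9b 57 9b  |...=..........W.|    
00000020  9b 9b 9b 1d 22 08 e6 07  8f d3 a4 47 32 32 d0 77  |...."......G22.w|    
00000030  16 ba ad f9 88 20 0a 23  36 ac 6c fd c6 f7 57 57  |..... .#6.l...WW|    
00000040  57 bf 5d 55 3b 3b 3b 3b  3b 3b 3b f0 23 48 66 75  |W.]U;;;;;;;.#Hfu|    
00000050  75 75 75 75 08 08 08 08  3e ea 4b af 82 8b 70 2e  |uuuu....>.K...p.|    
00000060  80 40 86 6e 6e 6e 6e 6e  6e                       |.@.nnnnnn       |    
                                                                                  
                                                                                  
                                                                                  


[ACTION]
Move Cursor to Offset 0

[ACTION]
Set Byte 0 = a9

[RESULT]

00000000  A9 5a 70 70 70 70 db 5b  6c 15 3f dd b1 bc 17 17  |.Zpppp.[l.?.....|    
00000010  17 9c f5 3d 17 17 17 17  17 17 17 17 9b 9b 57 9b  |...=..........W.|    
00000020  9b 9b 9b 1d 22 08 e6 07  8f d3 a4 47 32 32 d0 77  |...."......G22.w|    
00000030  16 ba ad f9 88 20 0a 23  36 ac 6c fd c6 f7 57 57  |..... .#6.l...WW|    
00000040  57 bf 5d 55 3b 3b 3b 3b  3b 3b 3b f0 23 48 66 75  |W.]U;;;;;;;.#Hfu|    
00000050  75 75 75 75 08 08 08 08  3e ea 4b af 82 8b 70 2e  |uuuu....>.K...p.|    
00000060  80 40 86 6e 6e 6e 6e 6e  6e                       |.@.nnnnnn       |    
                                                                                  
                                                                                  
                                                                                  


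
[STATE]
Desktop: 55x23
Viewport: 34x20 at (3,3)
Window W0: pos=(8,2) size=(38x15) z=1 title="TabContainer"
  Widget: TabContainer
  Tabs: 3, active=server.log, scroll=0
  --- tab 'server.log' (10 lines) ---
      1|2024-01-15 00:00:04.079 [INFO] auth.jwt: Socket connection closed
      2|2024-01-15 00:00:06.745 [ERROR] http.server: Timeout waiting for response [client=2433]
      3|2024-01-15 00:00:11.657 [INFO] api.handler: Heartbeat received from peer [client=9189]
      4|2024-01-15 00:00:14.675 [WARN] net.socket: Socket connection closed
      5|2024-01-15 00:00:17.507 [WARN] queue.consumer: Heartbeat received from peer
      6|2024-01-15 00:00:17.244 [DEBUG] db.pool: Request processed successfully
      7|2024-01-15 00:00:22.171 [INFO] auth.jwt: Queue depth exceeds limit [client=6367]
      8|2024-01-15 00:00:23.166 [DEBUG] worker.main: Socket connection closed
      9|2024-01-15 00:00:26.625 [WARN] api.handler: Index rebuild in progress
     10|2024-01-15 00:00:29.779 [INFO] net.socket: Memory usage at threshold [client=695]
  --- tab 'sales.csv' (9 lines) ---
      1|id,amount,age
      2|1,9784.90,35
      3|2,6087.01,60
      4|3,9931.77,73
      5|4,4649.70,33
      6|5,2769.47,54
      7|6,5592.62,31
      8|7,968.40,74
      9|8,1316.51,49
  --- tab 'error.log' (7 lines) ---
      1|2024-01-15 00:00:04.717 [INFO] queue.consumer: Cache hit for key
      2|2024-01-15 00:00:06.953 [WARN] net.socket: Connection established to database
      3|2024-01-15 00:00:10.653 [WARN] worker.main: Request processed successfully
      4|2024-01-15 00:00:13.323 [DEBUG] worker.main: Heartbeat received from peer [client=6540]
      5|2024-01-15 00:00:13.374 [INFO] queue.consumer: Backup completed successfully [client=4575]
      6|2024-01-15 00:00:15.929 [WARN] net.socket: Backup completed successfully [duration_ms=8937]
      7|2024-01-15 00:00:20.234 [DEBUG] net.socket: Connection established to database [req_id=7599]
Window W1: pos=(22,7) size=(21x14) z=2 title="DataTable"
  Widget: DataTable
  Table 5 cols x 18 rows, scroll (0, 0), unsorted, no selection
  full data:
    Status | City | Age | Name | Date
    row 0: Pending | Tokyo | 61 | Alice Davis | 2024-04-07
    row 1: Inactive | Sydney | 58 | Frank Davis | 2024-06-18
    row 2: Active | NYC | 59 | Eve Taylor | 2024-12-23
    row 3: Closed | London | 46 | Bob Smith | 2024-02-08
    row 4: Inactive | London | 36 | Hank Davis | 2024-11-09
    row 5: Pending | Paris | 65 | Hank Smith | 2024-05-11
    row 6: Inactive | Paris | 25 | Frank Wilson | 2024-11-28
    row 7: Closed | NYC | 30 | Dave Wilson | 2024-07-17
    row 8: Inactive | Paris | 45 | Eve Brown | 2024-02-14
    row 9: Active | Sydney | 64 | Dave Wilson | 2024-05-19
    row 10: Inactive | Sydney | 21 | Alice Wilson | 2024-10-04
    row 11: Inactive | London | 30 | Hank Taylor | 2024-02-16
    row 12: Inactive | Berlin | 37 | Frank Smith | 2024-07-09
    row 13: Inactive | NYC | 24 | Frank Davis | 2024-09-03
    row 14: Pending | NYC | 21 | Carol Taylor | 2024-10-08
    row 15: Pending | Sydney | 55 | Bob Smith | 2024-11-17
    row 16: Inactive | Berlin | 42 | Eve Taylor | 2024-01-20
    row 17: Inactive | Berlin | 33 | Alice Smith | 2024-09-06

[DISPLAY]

     ┃ TabContainer               
     ┠────────────────────────────
     ┃[server.log]│ sales.csv │ er
     ┃────────────────────────────
     ┃2024-01-15 00┏━━━━━━━━━━━━━━
     ┃2024-01-15 00┃ DataTable    
     ┃2024-01-15 00┠──────────────
     ┃2024-01-15 00┃Status  │City 
     ┃2024-01-15 00┃────────┼─────
     ┃2024-01-15 00┃Pending │Tokyo
     ┃2024-01-15 00┃Inactive│Sydne
     ┃2024-01-15 00┃Active  │NYC  
     ┃2024-01-15 00┃Closed  │Londo
     ┗━━━━━━━━━━━━━┃Inactive│Londo
                   ┃Pending │Paris
                   ┃Inactive│Paris
                   ┃Closed  │NYC  
                   ┗━━━━━━━━━━━━━━
                                  
                                  


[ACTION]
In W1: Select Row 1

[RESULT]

     ┃ TabContainer               
     ┠────────────────────────────
     ┃[server.log]│ sales.csv │ er
     ┃────────────────────────────
     ┃2024-01-15 00┏━━━━━━━━━━━━━━
     ┃2024-01-15 00┃ DataTable    
     ┃2024-01-15 00┠──────────────
     ┃2024-01-15 00┃Status  │City 
     ┃2024-01-15 00┃────────┼─────
     ┃2024-01-15 00┃Pending │Tokyo
     ┃2024-01-15 00┃>nactive│Sydne
     ┃2024-01-15 00┃Active  │NYC  
     ┃2024-01-15 00┃Closed  │Londo
     ┗━━━━━━━━━━━━━┃Inactive│Londo
                   ┃Pending │Paris
                   ┃Inactive│Paris
                   ┃Closed  │NYC  
                   ┗━━━━━━━━━━━━━━
                                  
                                  


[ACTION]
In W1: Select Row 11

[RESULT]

     ┃ TabContainer               
     ┠────────────────────────────
     ┃[server.log]│ sales.csv │ er
     ┃────────────────────────────
     ┃2024-01-15 00┏━━━━━━━━━━━━━━
     ┃2024-01-15 00┃ DataTable    
     ┃2024-01-15 00┠──────────────
     ┃2024-01-15 00┃Status  │City 
     ┃2024-01-15 00┃────────┼─────
     ┃2024-01-15 00┃Pending │Tokyo
     ┃2024-01-15 00┃Inactive│Sydne
     ┃2024-01-15 00┃Active  │NYC  
     ┃2024-01-15 00┃Closed  │Londo
     ┗━━━━━━━━━━━━━┃Inactive│Londo
                   ┃Pending │Paris
                   ┃Inactive│Paris
                   ┃Closed  │NYC  
                   ┗━━━━━━━━━━━━━━
                                  
                                  


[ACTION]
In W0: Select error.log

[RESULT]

     ┃ TabContainer               
     ┠────────────────────────────
     ┃ server.log │ sales.csv │[er
     ┃────────────────────────────
     ┃2024-01-15 00┏━━━━━━━━━━━━━━
     ┃2024-01-15 00┃ DataTable    
     ┃2024-01-15 00┠──────────────
     ┃2024-01-15 00┃Status  │City 
     ┃2024-01-15 00┃────────┼─────
     ┃2024-01-15 00┃Pending │Tokyo
     ┃2024-01-15 00┃Inactive│Sydne
     ┃             ┃Active  │NYC  
     ┃             ┃Closed  │Londo
     ┗━━━━━━━━━━━━━┃Inactive│Londo
                   ┃Pending │Paris
                   ┃Inactive│Paris
                   ┃Closed  │NYC  
                   ┗━━━━━━━━━━━━━━
                                  
                                  


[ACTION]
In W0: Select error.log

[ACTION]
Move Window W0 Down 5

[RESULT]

                                  
                                  
                                  
                                  
     ┏━━━━━━━━━━━━━┏━━━━━━━━━━━━━━
     ┃ TabContainer┃ DataTable    
     ┠─────────────┠──────────────
     ┃ server.log │┃Status  │City 
     ┃─────────────┃────────┼─────
     ┃2024-01-15 00┃Pending │Tokyo
     ┃2024-01-15 00┃Inactive│Sydne
     ┃2024-01-15 00┃Active  │NYC  
     ┃2024-01-15 00┃Closed  │Londo
     ┃2024-01-15 00┃Inactive│Londo
     ┃2024-01-15 00┃Pending │Paris
     ┃2024-01-15 00┃Inactive│Paris
     ┃             ┃Closed  │NYC  
     ┃             ┗━━━━━━━━━━━━━━
     ┗━━━━━━━━━━━━━━━━━━━━━━━━━━━━
                                  


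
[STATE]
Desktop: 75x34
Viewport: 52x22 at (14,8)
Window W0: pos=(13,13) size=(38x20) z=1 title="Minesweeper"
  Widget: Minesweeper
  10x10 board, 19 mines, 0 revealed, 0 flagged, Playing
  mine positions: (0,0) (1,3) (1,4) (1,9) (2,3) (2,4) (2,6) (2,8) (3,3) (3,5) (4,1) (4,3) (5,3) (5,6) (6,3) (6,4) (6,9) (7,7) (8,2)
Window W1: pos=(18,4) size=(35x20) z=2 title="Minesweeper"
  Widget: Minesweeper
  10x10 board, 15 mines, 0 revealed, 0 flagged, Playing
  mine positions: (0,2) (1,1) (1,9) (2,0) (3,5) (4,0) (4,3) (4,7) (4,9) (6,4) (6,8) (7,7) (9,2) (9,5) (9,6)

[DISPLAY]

    ┃■■■■■■■■■■                       ┃             
    ┃■■■■■■■■■■                       ┃             
    ┃■■■■■■■■■■                       ┃             
    ┃■■■■■■■■■■                       ┃             
    ┃■■■■■■■■■■                       ┃             
━━━━┃■■■■■■■■■■                       ┃             
 Min┃■■■■■■■■■■                       ┃             
────┃■■■■■■■■■■                       ┃             
■■■■┃■■■■■■■■■■                       ┃             
■■■■┃                                 ┃             
■■■■┃                                 ┃             
■■■■┃                                 ┃             
■■■■┃                                 ┃             
■■■■┃                                 ┃             
■■■■┃                                 ┃             
■■■■┗━━━━━━━━━━━━━━━━━━━━━━━━━━━━━━━━━┛             
■■■■■■■■■■                          ┃               
■■■■■■■■■■                          ┃               
                                    ┃               
                                    ┃               
                                    ┃               
                                    ┃               


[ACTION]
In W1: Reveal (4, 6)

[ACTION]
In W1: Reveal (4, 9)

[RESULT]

    ┃■✹■■■■■■■✹                       ┃             
    ┃✹■■■■■■■■■                       ┃             
    ┃■■■■■✹■■■■                       ┃             
    ┃✹■■✹■■2✹■✹                       ┃             
    ┃■■■■■■■■■■                       ┃             
━━━━┃■■■■✹■■■✹■                       ┃             
 Min┃■■■■■■■✹■■                       ┃             
────┃■■■■■■■■■■                       ┃             
■■■■┃■■✹■■✹✹■■■                       ┃             
■■■■┃                                 ┃             
■■■■┃                                 ┃             
■■■■┃                                 ┃             
■■■■┃                                 ┃             
■■■■┃                                 ┃             
■■■■┃                                 ┃             
■■■■┗━━━━━━━━━━━━━━━━━━━━━━━━━━━━━━━━━┛             
■■■■■■■■■■                          ┃               
■■■■■■■■■■                          ┃               
                                    ┃               
                                    ┃               
                                    ┃               
                                    ┃               


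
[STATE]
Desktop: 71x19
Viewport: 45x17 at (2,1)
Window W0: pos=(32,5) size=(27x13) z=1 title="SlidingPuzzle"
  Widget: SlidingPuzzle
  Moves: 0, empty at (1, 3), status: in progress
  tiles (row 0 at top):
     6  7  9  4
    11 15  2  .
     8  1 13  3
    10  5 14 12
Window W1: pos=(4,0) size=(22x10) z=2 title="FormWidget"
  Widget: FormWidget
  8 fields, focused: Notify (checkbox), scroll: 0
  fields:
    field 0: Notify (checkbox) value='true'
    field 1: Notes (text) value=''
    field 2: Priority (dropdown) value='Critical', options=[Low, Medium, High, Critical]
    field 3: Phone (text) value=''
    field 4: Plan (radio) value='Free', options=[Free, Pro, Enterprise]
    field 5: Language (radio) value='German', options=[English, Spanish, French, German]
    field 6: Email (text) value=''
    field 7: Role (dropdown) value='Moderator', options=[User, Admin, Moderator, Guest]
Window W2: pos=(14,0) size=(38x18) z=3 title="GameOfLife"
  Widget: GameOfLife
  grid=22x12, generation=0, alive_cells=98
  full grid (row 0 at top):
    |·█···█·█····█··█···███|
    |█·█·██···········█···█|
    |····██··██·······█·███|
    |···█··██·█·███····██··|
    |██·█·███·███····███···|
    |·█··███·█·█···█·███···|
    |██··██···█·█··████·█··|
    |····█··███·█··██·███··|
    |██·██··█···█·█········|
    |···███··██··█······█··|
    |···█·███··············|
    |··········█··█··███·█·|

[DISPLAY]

  ┃ FormWidg┃ GameOfLife                     
  ┠─────────┠────────────────────────────────
  ┃> Notify:┃Gen: 0                          
  ┃  Notes: ┃·█···█·█····█··█···███          
  ┃  Priorit┃█·█·██···········█···█          
  ┃  Phone: ┃····██··██·······█·███          
  ┃  Plan:  ┃···█··██·█·███····██··          
  ┃  Languag┃██·█·███·███····███···          
  ┗━━━━━━━━━┃·█··███·█·█···█·███···          
            ┃██··██···█·█··████·█··          
            ┃····█··███·█··██·███··          
            ┃██·██··█···█·█········          
            ┃···███··██··█······█··          
            ┃···█·███··············          
            ┃··········█··█··███·█·          
            ┃                                
            ┗━━━━━━━━━━━━━━━━━━━━━━━━━━━━━━━━


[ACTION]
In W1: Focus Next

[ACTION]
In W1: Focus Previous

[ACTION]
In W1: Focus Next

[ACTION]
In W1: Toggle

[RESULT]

  ┃ FormWidg┃ GameOfLife                     
  ┠─────────┠────────────────────────────────
  ┃  Notify:┃Gen: 0                          
  ┃> Notes: ┃·█···█·█····█··█···███          
  ┃  Priorit┃█·█·██···········█···█          
  ┃  Phone: ┃····██··██·······█·███          
  ┃  Plan:  ┃···█··██·█·███····██··          
  ┃  Languag┃██·█·███·███····███···          
  ┗━━━━━━━━━┃·█··███·█·█···█·███···          
            ┃██··██···█·█··████·█··          
            ┃····█··███·█··██·███··          
            ┃██·██··█···█·█········          
            ┃···███··██··█······█··          
            ┃···█·███··············          
            ┃··········█··█··███·█·          
            ┃                                
            ┗━━━━━━━━━━━━━━━━━━━━━━━━━━━━━━━━


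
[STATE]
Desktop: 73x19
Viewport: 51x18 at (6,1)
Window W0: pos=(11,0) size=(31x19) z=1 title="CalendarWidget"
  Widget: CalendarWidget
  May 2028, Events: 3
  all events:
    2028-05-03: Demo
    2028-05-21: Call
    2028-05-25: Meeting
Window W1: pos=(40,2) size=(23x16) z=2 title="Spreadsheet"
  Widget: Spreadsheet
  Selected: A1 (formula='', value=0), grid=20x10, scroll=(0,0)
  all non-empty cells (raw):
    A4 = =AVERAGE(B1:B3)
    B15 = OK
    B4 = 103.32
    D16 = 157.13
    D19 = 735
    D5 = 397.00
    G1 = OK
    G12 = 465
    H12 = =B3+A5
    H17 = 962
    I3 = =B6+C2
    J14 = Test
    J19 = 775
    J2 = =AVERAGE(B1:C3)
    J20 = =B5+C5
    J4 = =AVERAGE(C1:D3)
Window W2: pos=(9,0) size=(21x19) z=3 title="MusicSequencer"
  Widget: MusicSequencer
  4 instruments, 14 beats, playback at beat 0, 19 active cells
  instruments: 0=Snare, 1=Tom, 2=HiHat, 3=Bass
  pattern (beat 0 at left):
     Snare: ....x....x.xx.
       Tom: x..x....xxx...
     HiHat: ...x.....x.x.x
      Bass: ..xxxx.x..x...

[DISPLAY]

   ┃ MusicSequencer    ┃           ┃               
   ┠───────────────────┨──────────┏━━━━━━━━━━━━━━━━
   ┃      ▼123456789012┃8         ┃ Spreadsheet    
   ┃ Snare····█····█·██┃Su        ┠────────────────
   ┃   Tom█··█····███··┃  7       ┃A1:             
   ┃ HiHat···█·····█·█·┃14        ┃       A       B
   ┃  Bass··████·█··█··┃21*       ┃----------------
   ┃                   ┃ 28       ┃  1      [0]    
   ┃                   ┃          ┃  2        0    
   ┃                   ┃          ┃  3        0    
   ┃                   ┃          ┃  4        0  10
   ┃                   ┃          ┃  5        0    
   ┃                   ┃          ┃  6        0    
   ┃                   ┃          ┃  7        0    
   ┃                   ┃          ┃  8        0    
   ┃                   ┃          ┃  9        0    
   ┃                   ┃          ┗━━━━━━━━━━━━━━━━
   ┗━━━━━━━━━━━━━━━━━━━┛━━━━━━━━━━━┛               


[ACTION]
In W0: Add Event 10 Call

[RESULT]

   ┃ MusicSequencer    ┃           ┃               
   ┠───────────────────┨──────────┏━━━━━━━━━━━━━━━━
   ┃      ▼123456789012┃8         ┃ Spreadsheet    
   ┃ Snare····█····█·██┃Su        ┠────────────────
   ┃   Tom█··█····███··┃  7       ┃A1:             
   ┃ HiHat···█·····█·█·┃ 14       ┃       A       B
   ┃  Bass··████·█··█··┃21*       ┃----------------
   ┃                   ┃ 28       ┃  1      [0]    
   ┃                   ┃          ┃  2        0    
   ┃                   ┃          ┃  3        0    
   ┃                   ┃          ┃  4        0  10
   ┃                   ┃          ┃  5        0    
   ┃                   ┃          ┃  6        0    
   ┃                   ┃          ┃  7        0    
   ┃                   ┃          ┃  8        0    
   ┃                   ┃          ┃  9        0    
   ┃                   ┃          ┗━━━━━━━━━━━━━━━━
   ┗━━━━━━━━━━━━━━━━━━━┛━━━━━━━━━━━┛               


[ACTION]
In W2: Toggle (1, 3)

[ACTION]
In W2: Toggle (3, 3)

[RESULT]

   ┃ MusicSequencer    ┃           ┃               
   ┠───────────────────┨──────────┏━━━━━━━━━━━━━━━━
   ┃      ▼123456789012┃8         ┃ Spreadsheet    
   ┃ Snare····█····█·██┃Su        ┠────────────────
   ┃   Tom█·······███··┃  7       ┃A1:             
   ┃ HiHat···█·····█·█·┃ 14       ┃       A       B
   ┃  Bass··█·██·█··█··┃21*       ┃----------------
   ┃                   ┃ 28       ┃  1      [0]    
   ┃                   ┃          ┃  2        0    
   ┃                   ┃          ┃  3        0    
   ┃                   ┃          ┃  4        0  10
   ┃                   ┃          ┃  5        0    
   ┃                   ┃          ┃  6        0    
   ┃                   ┃          ┃  7        0    
   ┃                   ┃          ┃  8        0    
   ┃                   ┃          ┃  9        0    
   ┃                   ┃          ┗━━━━━━━━━━━━━━━━
   ┗━━━━━━━━━━━━━━━━━━━┛━━━━━━━━━━━┛               


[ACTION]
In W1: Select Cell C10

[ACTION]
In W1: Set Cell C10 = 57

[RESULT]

   ┃ MusicSequencer    ┃           ┃               
   ┠───────────────────┨──────────┏━━━━━━━━━━━━━━━━
   ┃      ▼123456789012┃8         ┃ Spreadsheet    
   ┃ Snare····█····█·██┃Su        ┠────────────────
   ┃   Tom█·······███··┃  7       ┃C10: 57         
   ┃ HiHat···█·····█·█·┃ 14       ┃       A       B
   ┃  Bass··█·██·█··█··┃21*       ┃----------------
   ┃                   ┃ 28       ┃  1        0    
   ┃                   ┃          ┃  2        0    
   ┃                   ┃          ┃  3        0    
   ┃                   ┃          ┃  4        0  10
   ┃                   ┃          ┃  5        0    
   ┃                   ┃          ┃  6        0    
   ┃                   ┃          ┃  7        0    
   ┃                   ┃          ┃  8        0    
   ┃                   ┃          ┃  9        0    
   ┃                   ┃          ┗━━━━━━━━━━━━━━━━
   ┗━━━━━━━━━━━━━━━━━━━┛━━━━━━━━━━━┛               


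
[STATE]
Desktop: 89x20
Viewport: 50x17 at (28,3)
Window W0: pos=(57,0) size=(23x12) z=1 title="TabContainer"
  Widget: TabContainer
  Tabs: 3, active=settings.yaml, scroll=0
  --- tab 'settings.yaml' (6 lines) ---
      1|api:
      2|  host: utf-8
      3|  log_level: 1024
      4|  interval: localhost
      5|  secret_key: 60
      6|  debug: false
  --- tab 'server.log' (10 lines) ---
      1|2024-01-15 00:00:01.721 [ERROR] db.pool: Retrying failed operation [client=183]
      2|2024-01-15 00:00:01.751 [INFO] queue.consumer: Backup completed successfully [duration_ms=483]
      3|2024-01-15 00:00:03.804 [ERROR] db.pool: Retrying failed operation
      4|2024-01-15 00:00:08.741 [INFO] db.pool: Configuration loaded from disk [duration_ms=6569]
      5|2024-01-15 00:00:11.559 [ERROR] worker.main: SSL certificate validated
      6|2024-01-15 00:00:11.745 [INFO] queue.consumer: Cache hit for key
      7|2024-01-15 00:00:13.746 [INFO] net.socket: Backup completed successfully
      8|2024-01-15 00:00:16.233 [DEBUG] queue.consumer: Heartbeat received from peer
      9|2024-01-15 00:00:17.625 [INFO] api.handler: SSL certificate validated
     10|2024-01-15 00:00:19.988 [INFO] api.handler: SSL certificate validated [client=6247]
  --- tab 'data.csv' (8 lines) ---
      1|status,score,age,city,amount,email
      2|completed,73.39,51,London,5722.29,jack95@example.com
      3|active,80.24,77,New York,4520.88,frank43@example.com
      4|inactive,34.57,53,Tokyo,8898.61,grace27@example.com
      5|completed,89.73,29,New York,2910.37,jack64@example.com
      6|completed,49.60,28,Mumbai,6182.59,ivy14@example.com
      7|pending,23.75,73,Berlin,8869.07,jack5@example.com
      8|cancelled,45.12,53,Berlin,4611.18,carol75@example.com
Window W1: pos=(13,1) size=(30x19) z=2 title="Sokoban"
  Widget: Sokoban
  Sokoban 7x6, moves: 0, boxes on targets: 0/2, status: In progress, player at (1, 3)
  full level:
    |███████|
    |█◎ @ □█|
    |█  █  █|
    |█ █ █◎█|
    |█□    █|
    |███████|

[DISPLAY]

──────────────┨              ┃[settings.yaml]│ ser
              ┃              ┃────────────────────
              ┃              ┃api:                
              ┃              ┃  host: utf-8       
              ┃              ┃  log_level: 1024   
              ┃              ┃  interval: localhos
              ┃              ┃  secret_key: 60    
              ┃              ┃  debug: false      
              ┃              ┗━━━━━━━━━━━━━━━━━━━━
              ┃                                   
              ┃                                   
              ┃                                   
              ┃                                   
              ┃                                   
              ┃                                   
              ┃                                   
━━━━━━━━━━━━━━┛                                   


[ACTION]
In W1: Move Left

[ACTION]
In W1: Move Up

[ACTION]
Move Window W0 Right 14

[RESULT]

──────────────┨                       ┃[settings.y
              ┃                       ┃───────────
              ┃                       ┃api:       
              ┃                       ┃  host: utf
              ┃                       ┃  log_level
              ┃                       ┃  interval:
              ┃                       ┃  secret_ke
              ┃                       ┃  debug: fa
              ┃                       ┗━━━━━━━━━━━
              ┃                                   
              ┃                                   
              ┃                                   
              ┃                                   
              ┃                                   
              ┃                                   
              ┃                                   
━━━━━━━━━━━━━━┛                                   


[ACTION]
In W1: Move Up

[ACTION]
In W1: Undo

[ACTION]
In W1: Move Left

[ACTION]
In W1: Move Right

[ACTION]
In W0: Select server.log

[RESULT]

──────────────┨                       ┃ settings.y
              ┃                       ┃───────────
              ┃                       ┃2024-01-15 
              ┃                       ┃2024-01-15 
              ┃                       ┃2024-01-15 
              ┃                       ┃2024-01-15 
              ┃                       ┃2024-01-15 
              ┃                       ┃2024-01-15 
              ┃                       ┗━━━━━━━━━━━
              ┃                                   
              ┃                                   
              ┃                                   
              ┃                                   
              ┃                                   
              ┃                                   
              ┃                                   
━━━━━━━━━━━━━━┛                                   


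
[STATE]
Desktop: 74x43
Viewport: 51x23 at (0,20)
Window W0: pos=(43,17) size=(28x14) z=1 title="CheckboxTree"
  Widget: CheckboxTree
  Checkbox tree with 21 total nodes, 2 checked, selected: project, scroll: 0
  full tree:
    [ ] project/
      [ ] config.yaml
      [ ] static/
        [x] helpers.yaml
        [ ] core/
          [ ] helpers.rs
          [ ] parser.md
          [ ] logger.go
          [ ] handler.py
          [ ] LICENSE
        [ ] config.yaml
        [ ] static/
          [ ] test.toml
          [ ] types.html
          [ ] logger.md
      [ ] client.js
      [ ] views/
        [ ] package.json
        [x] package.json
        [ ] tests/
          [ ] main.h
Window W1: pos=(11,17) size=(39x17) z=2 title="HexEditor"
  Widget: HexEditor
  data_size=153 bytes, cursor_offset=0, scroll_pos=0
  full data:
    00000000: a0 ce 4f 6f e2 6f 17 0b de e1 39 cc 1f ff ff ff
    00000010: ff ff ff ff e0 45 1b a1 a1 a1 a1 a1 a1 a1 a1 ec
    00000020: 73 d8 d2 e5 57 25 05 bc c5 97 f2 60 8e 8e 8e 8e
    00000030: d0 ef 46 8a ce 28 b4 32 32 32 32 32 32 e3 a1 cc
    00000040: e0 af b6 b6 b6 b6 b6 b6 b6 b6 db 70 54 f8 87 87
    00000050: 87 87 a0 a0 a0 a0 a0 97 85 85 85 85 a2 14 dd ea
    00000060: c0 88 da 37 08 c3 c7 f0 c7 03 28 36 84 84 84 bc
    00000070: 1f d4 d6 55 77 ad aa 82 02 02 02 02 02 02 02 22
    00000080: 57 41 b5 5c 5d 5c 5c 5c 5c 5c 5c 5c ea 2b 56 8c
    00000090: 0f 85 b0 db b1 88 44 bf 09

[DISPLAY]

           ┃00000000  A0 ce 4f 6f e2 6f 17 0b  de┃r
           ┃00000010  ff ff ff ff e0 45 1b a1  a1┃ 
           ┃00000020  73 d8 d2 e5 57 25 05 bc  c5┃ 
           ┃00000030  d0 ef 46 8a ce 28 b4 32  32┃x
           ┃00000040  e0 af b6 b6 b6 b6 b6 b6  b6┃ 
           ┃00000050  87 87 a0 a0 a0 a0 a0 97  85┃ 
           ┃00000060  c0 88 da 37 08 c3 c7 f0  c7┃ 
           ┃00000070  1f d4 d6 55 77 ad aa 82  02┃ 
           ┃00000080  57 41 b5 5c 5d 5c 5c 5c  5c┃ 
           ┃00000090  0f 85 b0 db b1 88 44 bf  09┃ 
           ┃                                     ┃━
           ┃                                     ┃ 
           ┃                                     ┃ 
           ┗━━━━━━━━━━━━━━━━━━━━━━━━━━━━━━━━━━━━━┛ 
                                                   
                                                   
                                                   
                                                   
                                                   
                                                   
                                                   
                                                   
                                                   


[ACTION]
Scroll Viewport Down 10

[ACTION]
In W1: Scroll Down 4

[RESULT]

           ┃00000040  e0 af b6 b6 b6 b6 b6 b6  b6┃r
           ┃00000050  87 87 a0 a0 a0 a0 a0 97  85┃ 
           ┃00000060  c0 88 da 37 08 c3 c7 f0  c7┃ 
           ┃00000070  1f d4 d6 55 77 ad aa 82  02┃x
           ┃00000080  57 41 b5 5c 5d 5c 5c 5c  5c┃ 
           ┃00000090  0f 85 b0 db b1 88 44 bf  09┃ 
           ┃                                     ┃ 
           ┃                                     ┃ 
           ┃                                     ┃ 
           ┃                                     ┃ 
           ┃                                     ┃━
           ┃                                     ┃ 
           ┃                                     ┃ 
           ┗━━━━━━━━━━━━━━━━━━━━━━━━━━━━━━━━━━━━━┛ 
                                                   
                                                   
                                                   
                                                   
                                                   
                                                   
                                                   
                                                   
                                                   


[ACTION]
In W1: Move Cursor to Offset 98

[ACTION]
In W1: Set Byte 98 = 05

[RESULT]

           ┃00000040  e0 af b6 b6 b6 b6 b6 b6  b6┃r
           ┃00000050  87 87 a0 a0 a0 a0 a0 97  85┃ 
           ┃00000060  c0 88 05 37 08 c3 c7 f0  c7┃ 
           ┃00000070  1f d4 d6 55 77 ad aa 82  02┃x
           ┃00000080  57 41 b5 5c 5d 5c 5c 5c  5c┃ 
           ┃00000090  0f 85 b0 db b1 88 44 bf  09┃ 
           ┃                                     ┃ 
           ┃                                     ┃ 
           ┃                                     ┃ 
           ┃                                     ┃ 
           ┃                                     ┃━
           ┃                                     ┃ 
           ┃                                     ┃ 
           ┗━━━━━━━━━━━━━━━━━━━━━━━━━━━━━━━━━━━━━┛ 
                                                   
                                                   
                                                   
                                                   
                                                   
                                                   
                                                   
                                                   
                                                   


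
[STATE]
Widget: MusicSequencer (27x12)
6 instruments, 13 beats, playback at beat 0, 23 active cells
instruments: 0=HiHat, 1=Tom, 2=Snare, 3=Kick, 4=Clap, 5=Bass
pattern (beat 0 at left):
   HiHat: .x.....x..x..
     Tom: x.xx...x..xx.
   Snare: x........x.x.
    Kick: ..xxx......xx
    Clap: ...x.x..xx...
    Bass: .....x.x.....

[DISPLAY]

      ▼123456789012        
 HiHat·█·····█··█··        
   Tom█·██···█··██·        
 Snare█········█·█·        
  Kick··███······██        
  Clap···█·█··██···        
  Bass·····█·█·····        
                           
                           
                           
                           
                           


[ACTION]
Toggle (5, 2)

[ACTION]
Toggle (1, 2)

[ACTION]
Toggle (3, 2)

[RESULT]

      ▼123456789012        
 HiHat·█·····█··█··        
   Tom█··█···█··██·        
 Snare█········█·█·        
  Kick···██······██        
  Clap···█·█··██···        
  Bass··█··█·█·····        
                           
                           
                           
                           
                           


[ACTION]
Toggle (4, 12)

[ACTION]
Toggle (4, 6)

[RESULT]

      ▼123456789012        
 HiHat·█·····█··█··        
   Tom█··█···█··██·        
 Snare█········█·█·        
  Kick···██······██        
  Clap···█·██·██··█        
  Bass··█··█·█·····        
                           
                           
                           
                           
                           


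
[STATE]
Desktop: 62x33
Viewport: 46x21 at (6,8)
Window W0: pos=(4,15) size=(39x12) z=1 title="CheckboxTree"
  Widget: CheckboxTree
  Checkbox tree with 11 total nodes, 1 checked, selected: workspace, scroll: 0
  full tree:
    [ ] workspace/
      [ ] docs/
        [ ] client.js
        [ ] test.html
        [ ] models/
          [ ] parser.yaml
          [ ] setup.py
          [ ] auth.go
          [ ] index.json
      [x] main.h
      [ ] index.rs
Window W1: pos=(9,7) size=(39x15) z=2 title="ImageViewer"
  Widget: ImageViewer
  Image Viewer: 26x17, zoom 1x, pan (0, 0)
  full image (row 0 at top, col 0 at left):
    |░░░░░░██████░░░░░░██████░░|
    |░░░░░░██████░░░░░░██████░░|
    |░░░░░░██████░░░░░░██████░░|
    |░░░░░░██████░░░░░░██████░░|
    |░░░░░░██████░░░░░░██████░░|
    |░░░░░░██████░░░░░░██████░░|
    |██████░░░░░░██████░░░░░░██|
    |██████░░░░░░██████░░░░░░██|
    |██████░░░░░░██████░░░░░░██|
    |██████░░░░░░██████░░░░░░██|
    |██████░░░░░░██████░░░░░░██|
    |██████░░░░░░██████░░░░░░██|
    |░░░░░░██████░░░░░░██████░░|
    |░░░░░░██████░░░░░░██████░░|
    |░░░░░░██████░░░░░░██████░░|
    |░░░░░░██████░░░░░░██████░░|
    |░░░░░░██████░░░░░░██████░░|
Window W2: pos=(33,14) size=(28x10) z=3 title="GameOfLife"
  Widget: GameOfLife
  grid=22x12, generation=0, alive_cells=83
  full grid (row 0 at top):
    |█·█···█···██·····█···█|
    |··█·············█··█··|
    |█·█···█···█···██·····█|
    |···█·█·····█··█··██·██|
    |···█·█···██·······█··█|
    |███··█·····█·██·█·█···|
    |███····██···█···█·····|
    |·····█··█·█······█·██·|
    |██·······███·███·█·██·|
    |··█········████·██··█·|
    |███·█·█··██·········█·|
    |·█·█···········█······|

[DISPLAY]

   ┃ ImageViewer                         ┃    
   ┠─────────────────────────────────────┨    
   ┃░░░░░░██████░░░░░░██████░░           ┃    
   ┃░░░░░░██████░░░░░░██████░░           ┃    
   ┃░░░░░░██████░░░░░░██████░░           ┃    
   ┃░░░░░░██████░░░░░░██████░░           ┃    
   ┃░░░░░░██████░░░░░░█████┏━━━━━━━━━━━━━━━━━━
━━━┃░░░░░░██████░░░░░░█████┃ GameOfLife       
Che┃██████░░░░░░██████░░░░░┠──────────────────
───┃██████░░░░░░██████░░░░░┃Gen: 0            
[-]┃██████░░░░░░██████░░░░░┃···█·█·····█··█··█
  [┃██████░░░░░░██████░░░░░┃···█·█···██·······
   ┃██████░░░░░░██████░░░░░┃███··█·····█·██·█·
   ┗━━━━━━━━━━━━━━━━━━━━━━━┃███····██···█···█·
    [ ] models/            ┃·····█··█·█······█
      [ ] parser.yaml      ┗━━━━━━━━━━━━━━━━━━
      [ ] setup.py                  ┃         
      [ ] auth.go                   ┃         
━━━━━━━━━━━━━━━━━━━━━━━━━━━━━━━━━━━━┛         
                                              
                                              


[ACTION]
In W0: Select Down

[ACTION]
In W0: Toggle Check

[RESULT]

   ┃ ImageViewer                         ┃    
   ┠─────────────────────────────────────┨    
   ┃░░░░░░██████░░░░░░██████░░           ┃    
   ┃░░░░░░██████░░░░░░██████░░           ┃    
   ┃░░░░░░██████░░░░░░██████░░           ┃    
   ┃░░░░░░██████░░░░░░██████░░           ┃    
   ┃░░░░░░██████░░░░░░█████┏━━━━━━━━━━━━━━━━━━
━━━┃░░░░░░██████░░░░░░█████┃ GameOfLife       
Che┃██████░░░░░░██████░░░░░┠──────────────────
───┃██████░░░░░░██████░░░░░┃Gen: 0            
[-]┃██████░░░░░░██████░░░░░┃···█·█·····█··█··█
  [┃██████░░░░░░██████░░░░░┃···█·█···██·······
   ┃██████░░░░░░██████░░░░░┃███··█·····█·██·█·
   ┗━━━━━━━━━━━━━━━━━━━━━━━┃███····██···█···█·
    [x] models/            ┃·····█··█·█······█
      [x] parser.yaml      ┗━━━━━━━━━━━━━━━━━━
      [x] setup.py                  ┃         
      [x] auth.go                   ┃         
━━━━━━━━━━━━━━━━━━━━━━━━━━━━━━━━━━━━┛         
                                              
                                              


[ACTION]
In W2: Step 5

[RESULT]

   ┃ ImageViewer                         ┃    
   ┠─────────────────────────────────────┨    
   ┃░░░░░░██████░░░░░░██████░░           ┃    
   ┃░░░░░░██████░░░░░░██████░░           ┃    
   ┃░░░░░░██████░░░░░░██████░░           ┃    
   ┃░░░░░░██████░░░░░░██████░░           ┃    
   ┃░░░░░░██████░░░░░░█████┏━━━━━━━━━━━━━━━━━━
━━━┃░░░░░░██████░░░░░░█████┃ GameOfLife       
Che┃██████░░░░░░██████░░░░░┠──────────────────
───┃██████░░░░░░██████░░░░░┃Gen: 5            
[-]┃██████░░░░░░██████░░░░░┃··················
  [┃██████░░░░░░██████░░░░░┃·················█
   ┃██████░░░░░░██████░░░░░┃·█·············██·
   ┗━━━━━━━━━━━━━━━━━━━━━━━┃██·····██·········
    [x] models/            ┃······███·····█··█
      [x] parser.yaml      ┗━━━━━━━━━━━━━━━━━━
      [x] setup.py                  ┃         
      [x] auth.go                   ┃         
━━━━━━━━━━━━━━━━━━━━━━━━━━━━━━━━━━━━┛         
                                              
                                              
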